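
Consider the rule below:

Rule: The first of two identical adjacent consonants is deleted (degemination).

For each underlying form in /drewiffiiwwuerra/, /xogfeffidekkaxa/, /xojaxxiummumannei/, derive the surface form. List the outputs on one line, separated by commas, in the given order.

/drewiffiiwwuerra/: /ff/ is a geminate; the first /f/ deletes. /ww/ is a geminate; the first /w/ deletes. /rr/ is a geminate; the first /r/ deletes. → [drewifiiwuera].
/xogfeffidekkaxa/: /ff/ is a geminate; the first /f/ deletes. /kk/ is a geminate; the first /k/ deletes. → [xogfefidekaxa].
/xojaxxiummumannei/: /xx/ is a geminate; the first /x/ deletes. /mm/ is a geminate; the first /m/ deletes. /nn/ is a geminate; the first /n/ deletes. → [xojaxiumumanei].

drewifiiwuera, xogfefidekaxa, xojaxiumumanei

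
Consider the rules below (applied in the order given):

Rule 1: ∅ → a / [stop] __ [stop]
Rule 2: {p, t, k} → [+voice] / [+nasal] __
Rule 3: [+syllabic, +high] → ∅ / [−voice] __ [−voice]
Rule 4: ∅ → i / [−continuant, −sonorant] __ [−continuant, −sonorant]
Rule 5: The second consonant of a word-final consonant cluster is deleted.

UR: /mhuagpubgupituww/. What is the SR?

Rule 1 (stop-cluster a-epenthesis): /g/ and /p/ form a stop–stop cluster, so [a] is inserted between them. /b/ and /g/ form a stop–stop cluster, so [a] is inserted between them. /mhuagpubgupituww/ → mhuagapubagupituww.
Rule 2 (post-nasal voicing): no segment meets the environment; /mhuagapubagupituww/ is unchanged.
Rule 3 (high vowel syncope): /i/ is a high vowel flanked by voiceless consonants /p/ and /t/, so it deletes. /mhuagapubagupituww/ → mhuagapubaguptuww.
Rule 4 (stop-cluster i-epenthesis): /p/ and /t/ form a stop–stop cluster, so [i] is inserted between them. /mhuagapubaguptuww/ → mhuagapubagupituww.
Rule 5 (final cluster simplification): /w/ is the second consonant of a word-final cluster /ww/, so it deletes. /mhuagapubagupituww/ → mhuagapubagupituw.

mhuagapubagupituw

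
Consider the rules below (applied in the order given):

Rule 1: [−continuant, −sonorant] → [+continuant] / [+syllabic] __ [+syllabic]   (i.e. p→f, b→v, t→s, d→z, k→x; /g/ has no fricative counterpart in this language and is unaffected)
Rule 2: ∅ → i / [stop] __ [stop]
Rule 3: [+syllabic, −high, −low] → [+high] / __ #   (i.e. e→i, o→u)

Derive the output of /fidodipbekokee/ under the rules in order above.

fizozipibexoxei

Rule 1 (intervocalic spirantization): /d/ is a stop between vowels /i/ and /o/, so it spirantizes to the fricative [z]. /d/ is a stop between vowels /o/ and /i/, so it spirantizes to the fricative [z]. /k/ is a stop between vowels /e/ and /o/, so it spirantizes to the fricative [x]. /k/ is a stop between vowels /o/ and /e/, so it spirantizes to the fricative [x]. /fidodipbekokee/ → fizozipbexoxee.
Rule 2 (stop-cluster i-epenthesis): /p/ and /b/ form a stop–stop cluster, so [i] is inserted between them. /fizozipbexoxee/ → fizozipibexoxee.
Rule 3 (final vowel raising): /e/ is a mid vowel in word-final position, so it raises to [i]. /fizozipibexoxee/ → fizozipibexoxei.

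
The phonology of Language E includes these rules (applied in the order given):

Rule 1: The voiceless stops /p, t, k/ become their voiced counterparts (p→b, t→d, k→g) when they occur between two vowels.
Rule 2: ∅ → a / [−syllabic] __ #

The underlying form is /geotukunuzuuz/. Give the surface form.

Rule 1 (intervocalic voicing): /t/ is a voiceless stop between vowels /o/ and /u/, so it voices to [d]. /k/ is a voiceless stop between vowels /u/ and /u/, so it voices to [g]. /geotukunuzuuz/ → geodugunuzuuz.
Rule 2 (final a-epenthesis): the form ends in the consonant /z/, so [a] is inserted word-finally. /geodugunuzuuz/ → geodugunuzuuza.

geodugunuzuuza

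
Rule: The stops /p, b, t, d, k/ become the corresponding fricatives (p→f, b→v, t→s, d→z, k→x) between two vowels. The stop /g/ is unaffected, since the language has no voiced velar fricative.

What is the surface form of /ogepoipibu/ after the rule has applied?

/p/ is a stop between vowels /e/ and /o/, so it spirantizes to the fricative [f].
/p/ is a stop between vowels /i/ and /i/, so it spirantizes to the fricative [f].
/b/ is a stop between vowels /i/ and /u/, so it spirantizes to the fricative [v].
Surface form: [ogefoifivu].

ogefoifivu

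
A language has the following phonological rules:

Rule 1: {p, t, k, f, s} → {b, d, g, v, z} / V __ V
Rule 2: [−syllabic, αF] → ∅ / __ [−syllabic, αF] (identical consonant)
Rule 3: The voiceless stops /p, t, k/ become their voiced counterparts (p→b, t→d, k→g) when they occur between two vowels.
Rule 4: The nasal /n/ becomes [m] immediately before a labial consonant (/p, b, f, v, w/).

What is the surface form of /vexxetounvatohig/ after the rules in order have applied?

vexedoumvadohig

Rule 1 (intervocalic voicing): /t/ is a voiceless obstruent between vowels /e/ and /o/, so it voices to [d]. /t/ is a voiceless obstruent between vowels /a/ and /o/, so it voices to [d]. /vexxetounvatohig/ → vexxedounvadohig.
Rule 2 (degemination): /xx/ is a geminate; the first /x/ deletes. /vexxedounvadohig/ → vexedounvadohig.
Rule 3 (intervocalic voicing): no segment meets the environment; /vexedounvadohig/ is unchanged.
Rule 4 (nasal place assimilation): /n/ precedes the labial consonant /v/, so it assimilates in place to [m]. /vexedounvadohig/ → vexedoumvadohig.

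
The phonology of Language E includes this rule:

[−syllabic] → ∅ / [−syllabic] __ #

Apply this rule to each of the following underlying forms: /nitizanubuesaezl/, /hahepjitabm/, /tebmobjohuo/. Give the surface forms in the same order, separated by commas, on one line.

/nitizanubuesaezl/: /l/ is the second consonant of a word-final cluster /zl/, so it deletes. → [nitizanubuesaez].
/hahepjitabm/: /m/ is the second consonant of a word-final cluster /bm/, so it deletes. → [hahepjitab].
/tebmobjohuo/: the rule's environment is not met; surfaces unchanged as [tebmobjohuo].

nitizanubuesaez, hahepjitab, tebmobjohuo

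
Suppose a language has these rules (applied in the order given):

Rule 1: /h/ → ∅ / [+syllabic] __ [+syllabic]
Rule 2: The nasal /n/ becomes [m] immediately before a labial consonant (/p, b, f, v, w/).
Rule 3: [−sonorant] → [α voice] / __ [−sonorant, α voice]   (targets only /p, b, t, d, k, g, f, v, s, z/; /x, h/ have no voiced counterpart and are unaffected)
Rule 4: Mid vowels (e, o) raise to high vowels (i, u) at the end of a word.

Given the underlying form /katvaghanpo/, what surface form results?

kadvakhampu

Rule 1 (intervocalic h-deletion): no segment meets the environment; /katvaghanpo/ is unchanged.
Rule 2 (nasal place assimilation): /n/ precedes the labial consonant /p/, so it assimilates in place to [m]. /katvaghanpo/ → katvaghampo.
Rule 3 (regressive voicing assimilation): /t/ precedes the voiced obstruent /v/, so it voices to [d] by assimilation. /g/ precedes the voiceless obstruent /h/, so it devoices to [k] by assimilation. /katvaghampo/ → kadvakhampo.
Rule 4 (final vowel raising): /o/ is a mid vowel in word-final position, so it raises to [u]. /kadvakhampo/ → kadvakhampu.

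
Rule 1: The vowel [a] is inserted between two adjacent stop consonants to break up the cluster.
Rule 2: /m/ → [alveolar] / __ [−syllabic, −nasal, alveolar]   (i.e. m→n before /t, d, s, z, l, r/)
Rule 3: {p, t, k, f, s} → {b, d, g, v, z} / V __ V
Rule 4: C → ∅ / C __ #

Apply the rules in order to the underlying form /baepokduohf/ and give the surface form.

baebogaduoh

Rule 1 (stop-cluster a-epenthesis): /k/ and /d/ form a stop–stop cluster, so [a] is inserted between them. /baepokduohf/ → baepokaduohf.
Rule 2 (nasal place assimilation): no segment meets the environment; /baepokaduohf/ is unchanged.
Rule 3 (intervocalic voicing): /p/ is a voiceless obstruent between vowels /e/ and /o/, so it voices to [b]. /k/ is a voiceless obstruent between vowels /o/ and /a/, so it voices to [g]. /baepokaduohf/ → baebogaduohf.
Rule 4 (final cluster simplification): /f/ is the second consonant of a word-final cluster /hf/, so it deletes. /baebogaduohf/ → baebogaduoh.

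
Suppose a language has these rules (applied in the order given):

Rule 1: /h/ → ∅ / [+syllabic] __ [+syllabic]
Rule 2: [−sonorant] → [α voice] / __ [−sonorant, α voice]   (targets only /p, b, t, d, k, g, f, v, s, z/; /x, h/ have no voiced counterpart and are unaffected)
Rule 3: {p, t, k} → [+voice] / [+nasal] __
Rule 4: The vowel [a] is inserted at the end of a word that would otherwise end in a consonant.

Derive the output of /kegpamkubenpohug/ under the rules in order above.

kekpamgubenbouga

Rule 1 (intervocalic h-deletion): /h/ occurs between vowels /o/ and /u/, so it deletes. /kegpamkubenpohug/ → kegpamkubenpoug.
Rule 2 (regressive voicing assimilation): /g/ precedes the voiceless obstruent /p/, so it devoices to [k] by assimilation. /kegpamkubenpoug/ → kekpamkubenpoug.
Rule 3 (post-nasal voicing): /k/ is a voiceless stop immediately after the nasal /m/, so it voices to [g]. /p/ is a voiceless stop immediately after the nasal /n/, so it voices to [b]. /kekpamkubenpoug/ → kekpamgubenboug.
Rule 4 (final a-epenthesis): the form ends in the consonant /g/, so [a] is inserted word-finally. /kekpamgubenboug/ → kekpamgubenbouga.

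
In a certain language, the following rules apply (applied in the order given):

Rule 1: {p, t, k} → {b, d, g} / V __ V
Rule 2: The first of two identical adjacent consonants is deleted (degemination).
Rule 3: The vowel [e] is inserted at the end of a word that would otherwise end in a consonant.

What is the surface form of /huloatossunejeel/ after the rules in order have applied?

huloadosunejeele

Rule 1 (intervocalic voicing): /t/ is a voiceless stop between vowels /a/ and /o/, so it voices to [d]. /huloatossunejeel/ → huloadossunejeel.
Rule 2 (degemination): /ss/ is a geminate; the first /s/ deletes. /huloadossunejeel/ → huloadosunejeel.
Rule 3 (final e-epenthesis): the form ends in the consonant /l/, so [e] is inserted word-finally. /huloadosunejeel/ → huloadosunejeele.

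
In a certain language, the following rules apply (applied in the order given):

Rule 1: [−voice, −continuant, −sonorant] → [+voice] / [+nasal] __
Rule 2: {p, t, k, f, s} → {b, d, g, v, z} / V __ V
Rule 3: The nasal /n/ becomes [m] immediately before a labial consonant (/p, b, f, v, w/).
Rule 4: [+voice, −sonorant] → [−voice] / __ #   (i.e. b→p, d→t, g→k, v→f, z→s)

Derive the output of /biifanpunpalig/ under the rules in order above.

biivambumbalik

Rule 1 (post-nasal voicing): /p/ is a voiceless stop immediately after the nasal /n/, so it voices to [b]. /p/ is a voiceless stop immediately after the nasal /n/, so it voices to [b]. /biifanpunpalig/ → biifanbunbalig.
Rule 2 (intervocalic voicing): /f/ is a voiceless obstruent between vowels /i/ and /a/, so it voices to [v]. /biifanbunbalig/ → biivanbunbalig.
Rule 3 (nasal place assimilation): /n/ precedes the labial consonant /b/, so it assimilates in place to [m]. /n/ precedes the labial consonant /b/, so it assimilates in place to [m]. /biivanbunbalig/ → biivambumbalig.
Rule 4 (final devoicing): /g/ is a voiced obstruent in word-final position, so it devoices to [k]. /biivambumbalig/ → biivambumbalik.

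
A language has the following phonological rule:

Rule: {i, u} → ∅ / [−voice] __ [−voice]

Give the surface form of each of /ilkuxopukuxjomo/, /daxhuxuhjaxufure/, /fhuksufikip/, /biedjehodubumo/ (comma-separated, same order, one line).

ilkxopkxjomo, daxhxhjaxfure, fhksfkp, biedjehodubumo

/ilkuxopukuxjomo/: /u/ is a high vowel flanked by voiceless consonants /k/ and /x/, so it deletes. /u/ is a high vowel flanked by voiceless consonants /p/ and /k/, so it deletes. /u/ is a high vowel flanked by voiceless consonants /k/ and /x/, so it deletes. → [ilkxopkxjomo].
/daxhuxuhjaxufure/: /u/ is a high vowel flanked by voiceless consonants /h/ and /x/, so it deletes. /u/ is a high vowel flanked by voiceless consonants /x/ and /h/, so it deletes. /u/ is a high vowel flanked by voiceless consonants /x/ and /f/, so it deletes. → [daxhxhjaxfure].
/fhuksufikip/: /u/ is a high vowel flanked by voiceless consonants /h/ and /k/, so it deletes. /u/ is a high vowel flanked by voiceless consonants /s/ and /f/, so it deletes. /i/ is a high vowel flanked by voiceless consonants /f/ and /k/, so it deletes. /i/ is a high vowel flanked by voiceless consonants /k/ and /p/, so it deletes. → [fhksfkp].
/biedjehodubumo/: the rule's environment is not met; surfaces unchanged as [biedjehodubumo].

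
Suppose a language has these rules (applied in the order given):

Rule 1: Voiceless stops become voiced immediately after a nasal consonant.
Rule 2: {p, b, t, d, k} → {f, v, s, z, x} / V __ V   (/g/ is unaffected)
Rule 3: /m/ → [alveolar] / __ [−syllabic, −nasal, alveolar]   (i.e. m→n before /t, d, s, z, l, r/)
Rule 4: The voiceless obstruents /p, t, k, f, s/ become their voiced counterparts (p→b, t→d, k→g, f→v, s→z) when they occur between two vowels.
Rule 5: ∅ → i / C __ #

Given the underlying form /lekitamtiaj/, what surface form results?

Rule 1 (post-nasal voicing): /t/ is a voiceless stop immediately after the nasal /m/, so it voices to [d]. /lekitamtiaj/ → lekitamdiaj.
Rule 2 (intervocalic spirantization): /k/ is a stop between vowels /e/ and /i/, so it spirantizes to the fricative [x]. /t/ is a stop between vowels /i/ and /a/, so it spirantizes to the fricative [s]. /lekitamdiaj/ → lexisamdiaj.
Rule 3 (nasal place assimilation): /m/ precedes the alveolar consonant /d/, so it assimilates in place to [n]. /lexisamdiaj/ → lexisandiaj.
Rule 4 (intervocalic voicing): /s/ is a voiceless obstruent between vowels /i/ and /a/, so it voices to [z]. /lexisandiaj/ → lexizandiaj.
Rule 5 (final i-epenthesis): the form ends in the consonant /j/, so [i] is inserted word-finally. /lexizandiaj/ → lexizandiaji.

lexizandiaji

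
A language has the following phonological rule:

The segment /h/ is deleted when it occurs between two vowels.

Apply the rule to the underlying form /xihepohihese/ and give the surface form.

/h/ occurs between vowels /i/ and /e/, so it deletes.
/h/ occurs between vowels /o/ and /i/, so it deletes.
/h/ occurs between vowels /i/ and /e/, so it deletes.
Surface form: [xiepoiese].

xiepoiese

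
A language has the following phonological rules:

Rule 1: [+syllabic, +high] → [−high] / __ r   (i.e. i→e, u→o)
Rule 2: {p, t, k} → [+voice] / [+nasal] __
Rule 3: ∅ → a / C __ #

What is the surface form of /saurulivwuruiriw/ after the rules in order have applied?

saorulivworueriwa

Rule 1 (pre-rhotic lowering): /u/ is a high vowel immediately before /r/, so it lowers to [o]. /u/ is a high vowel immediately before /r/, so it lowers to [o]. /i/ is a high vowel immediately before /r/, so it lowers to [e]. /saurulivwuruiriw/ → saorulivworueriw.
Rule 2 (post-nasal voicing): no segment meets the environment; /saorulivworueriw/ is unchanged.
Rule 3 (final a-epenthesis): the form ends in the consonant /w/, so [a] is inserted word-finally. /saorulivworueriw/ → saorulivworueriwa.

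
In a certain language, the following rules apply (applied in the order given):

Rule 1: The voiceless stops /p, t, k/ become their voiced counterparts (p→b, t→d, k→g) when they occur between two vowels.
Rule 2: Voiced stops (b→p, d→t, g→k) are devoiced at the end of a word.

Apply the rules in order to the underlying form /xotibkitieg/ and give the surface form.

Rule 1 (intervocalic voicing): /t/ is a voiceless stop between vowels /o/ and /i/, so it voices to [d]. /t/ is a voiceless stop between vowels /i/ and /i/, so it voices to [d]. /xotibkitieg/ → xodibkidieg.
Rule 2 (final devoicing): /g/ is a voiced stop in word-final position, so it devoices to [k]. /xodibkidieg/ → xodibkidiek.

xodibkidiek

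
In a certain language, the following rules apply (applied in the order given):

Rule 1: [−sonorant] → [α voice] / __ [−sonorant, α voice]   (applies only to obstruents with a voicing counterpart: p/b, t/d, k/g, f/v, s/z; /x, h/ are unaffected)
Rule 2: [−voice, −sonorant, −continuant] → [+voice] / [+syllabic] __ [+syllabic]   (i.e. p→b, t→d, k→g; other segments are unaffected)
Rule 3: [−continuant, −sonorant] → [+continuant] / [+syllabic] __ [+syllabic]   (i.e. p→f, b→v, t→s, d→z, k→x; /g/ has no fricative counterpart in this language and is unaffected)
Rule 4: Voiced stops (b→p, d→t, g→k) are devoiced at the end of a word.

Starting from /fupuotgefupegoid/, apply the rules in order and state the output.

Rule 1 (regressive voicing assimilation): /t/ precedes the voiced obstruent /g/, so it voices to [d] by assimilation. /fupuotgefupegoid/ → fupuodgefupegoid.
Rule 2 (intervocalic voicing): /p/ is a voiceless stop between vowels /u/ and /u/, so it voices to [b]. /p/ is a voiceless stop between vowels /u/ and /e/, so it voices to [b]. /fupuodgefupegoid/ → fubuodgefubegoid.
Rule 3 (intervocalic spirantization): /b/ is a stop between vowels /u/ and /u/, so it spirantizes to the fricative [v]. /b/ is a stop between vowels /u/ and /e/, so it spirantizes to the fricative [v]. /fubuodgefubegoid/ → fuvuodgefuvegoid.
Rule 4 (final devoicing): /d/ is a voiced stop in word-final position, so it devoices to [t]. /fuvuodgefuvegoid/ → fuvuodgefuvegoit.

fuvuodgefuvegoit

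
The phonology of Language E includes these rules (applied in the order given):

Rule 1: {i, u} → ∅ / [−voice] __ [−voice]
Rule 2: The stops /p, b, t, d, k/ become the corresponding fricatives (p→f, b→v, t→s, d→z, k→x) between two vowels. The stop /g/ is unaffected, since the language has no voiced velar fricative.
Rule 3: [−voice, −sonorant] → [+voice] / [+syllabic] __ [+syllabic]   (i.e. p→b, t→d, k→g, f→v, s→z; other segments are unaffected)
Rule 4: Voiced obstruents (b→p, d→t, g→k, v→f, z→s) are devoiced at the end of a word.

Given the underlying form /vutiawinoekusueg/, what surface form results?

Rule 1 (high vowel syncope): /u/ is a high vowel flanked by voiceless consonants /k/ and /s/, so it deletes. /vutiawinoekusueg/ → vutiawinoeksueg.
Rule 2 (intervocalic spirantization): /t/ is a stop between vowels /u/ and /i/, so it spirantizes to the fricative [s]. /vutiawinoeksueg/ → vusiawinoeksueg.
Rule 3 (intervocalic voicing): /s/ is a voiceless obstruent between vowels /u/ and /i/, so it voices to [z]. /vusiawinoeksueg/ → vuziawinoeksueg.
Rule 4 (final devoicing): /g/ is a voiced obstruent in word-final position, so it devoices to [k]. /vuziawinoeksueg/ → vuziawinoeksuek.

vuziawinoeksuek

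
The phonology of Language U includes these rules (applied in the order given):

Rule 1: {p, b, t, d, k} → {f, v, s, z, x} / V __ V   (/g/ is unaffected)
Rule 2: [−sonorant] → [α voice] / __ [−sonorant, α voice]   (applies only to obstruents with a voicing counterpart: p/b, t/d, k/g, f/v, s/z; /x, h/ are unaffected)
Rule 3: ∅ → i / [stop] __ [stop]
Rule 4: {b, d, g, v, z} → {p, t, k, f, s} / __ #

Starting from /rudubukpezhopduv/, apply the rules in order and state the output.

ruzuvukipeshobiduf

Rule 1 (intervocalic spirantization): /d/ is a stop between vowels /u/ and /u/, so it spirantizes to the fricative [z]. /b/ is a stop between vowels /u/ and /u/, so it spirantizes to the fricative [v]. /rudubukpezhopduv/ → ruzuvukpezhopduv.
Rule 2 (regressive voicing assimilation): /z/ precedes the voiceless obstruent /h/, so it devoices to [s] by assimilation. /p/ precedes the voiced obstruent /d/, so it voices to [b] by assimilation. /ruzuvukpezhopduv/ → ruzuvukpeshobduv.
Rule 3 (stop-cluster i-epenthesis): /k/ and /p/ form a stop–stop cluster, so [i] is inserted between them. /b/ and /d/ form a stop–stop cluster, so [i] is inserted between them. /ruzuvukpeshobduv/ → ruzuvukipeshobiduv.
Rule 4 (final devoicing): /v/ is a voiced obstruent in word-final position, so it devoices to [f]. /ruzuvukipeshobiduv/ → ruzuvukipeshobiduf.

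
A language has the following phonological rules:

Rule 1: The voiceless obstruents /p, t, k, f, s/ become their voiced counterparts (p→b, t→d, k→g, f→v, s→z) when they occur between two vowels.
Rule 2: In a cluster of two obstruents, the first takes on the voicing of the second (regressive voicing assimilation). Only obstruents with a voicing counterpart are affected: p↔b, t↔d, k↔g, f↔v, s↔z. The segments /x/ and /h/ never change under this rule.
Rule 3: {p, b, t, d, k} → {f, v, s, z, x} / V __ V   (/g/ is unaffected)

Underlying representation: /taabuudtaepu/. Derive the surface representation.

Rule 1 (intervocalic voicing): /p/ is a voiceless obstruent between vowels /e/ and /u/, so it voices to [b]. /taabuudtaepu/ → taabuudtaebu.
Rule 2 (regressive voicing assimilation): /d/ precedes the voiceless obstruent /t/, so it devoices to [t] by assimilation. /taabuudtaebu/ → taabuuttaebu.
Rule 3 (intervocalic spirantization): /b/ is a stop between vowels /a/ and /u/, so it spirantizes to the fricative [v]. /b/ is a stop between vowels /e/ and /u/, so it spirantizes to the fricative [v]. /taabuuttaebu/ → taavuuttaevu.

taavuuttaevu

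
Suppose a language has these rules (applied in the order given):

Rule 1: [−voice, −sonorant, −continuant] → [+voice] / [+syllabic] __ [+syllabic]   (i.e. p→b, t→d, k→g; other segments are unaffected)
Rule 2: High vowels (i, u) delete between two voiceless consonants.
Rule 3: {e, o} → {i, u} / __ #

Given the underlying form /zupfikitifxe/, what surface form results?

zupfigidifxi

Rule 1 (intervocalic voicing): /k/ is a voiceless stop between vowels /i/ and /i/, so it voices to [g]. /t/ is a voiceless stop between vowels /i/ and /i/, so it voices to [d]. /zupfikitifxe/ → zupfigidifxe.
Rule 2 (high vowel syncope): no segment meets the environment; /zupfigidifxe/ is unchanged.
Rule 3 (final vowel raising): /e/ is a mid vowel in word-final position, so it raises to [i]. /zupfigidifxe/ → zupfigidifxi.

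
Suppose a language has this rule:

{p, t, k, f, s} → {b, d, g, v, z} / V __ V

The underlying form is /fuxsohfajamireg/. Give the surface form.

No segment of /fuxsohfajamireg/ meets the structural description of the rule, so the form surfaces unchanged.

fuxsohfajamireg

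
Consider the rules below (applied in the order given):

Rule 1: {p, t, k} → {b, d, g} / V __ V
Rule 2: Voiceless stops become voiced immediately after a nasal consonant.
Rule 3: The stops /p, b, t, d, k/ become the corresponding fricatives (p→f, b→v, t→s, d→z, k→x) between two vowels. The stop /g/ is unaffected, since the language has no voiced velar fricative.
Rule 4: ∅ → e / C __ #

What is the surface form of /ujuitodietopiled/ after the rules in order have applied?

Rule 1 (intervocalic voicing): /t/ is a voiceless stop between vowels /i/ and /o/, so it voices to [d]. /t/ is a voiceless stop between vowels /e/ and /o/, so it voices to [d]. /p/ is a voiceless stop between vowels /o/ and /i/, so it voices to [b]. /ujuitodietopiled/ → ujuidodiedobiled.
Rule 2 (post-nasal voicing): no segment meets the environment; /ujuidodiedobiled/ is unchanged.
Rule 3 (intervocalic spirantization): /d/ is a stop between vowels /i/ and /o/, so it spirantizes to the fricative [z]. /d/ is a stop between vowels /o/ and /i/, so it spirantizes to the fricative [z]. /d/ is a stop between vowels /e/ and /o/, so it spirantizes to the fricative [z]. /b/ is a stop between vowels /o/ and /i/, so it spirantizes to the fricative [v]. /ujuidodiedobiled/ → ujuizoziezoviled.
Rule 4 (final e-epenthesis): the form ends in the consonant /d/, so [e] is inserted word-finally. /ujuizoziezoviled/ → ujuizoziezovilede.

ujuizoziezovilede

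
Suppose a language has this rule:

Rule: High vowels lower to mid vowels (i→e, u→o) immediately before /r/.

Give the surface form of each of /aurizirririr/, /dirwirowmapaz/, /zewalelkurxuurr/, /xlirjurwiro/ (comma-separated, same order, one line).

aorizerrerer, derwerowmapaz, zewalelkorxuorr, xlerjorwero

/aurizirririr/: /u/ is a high vowel immediately before /r/, so it lowers to [o]. /i/ is a high vowel immediately before /r/, so it lowers to [e]. /i/ is a high vowel immediately before /r/, so it lowers to [e]. /i/ is a high vowel immediately before /r/, so it lowers to [e]. → [aorizerrerer].
/dirwirowmapaz/: /i/ is a high vowel immediately before /r/, so it lowers to [e]. /i/ is a high vowel immediately before /r/, so it lowers to [e]. → [derwerowmapaz].
/zewalelkurxuurr/: /u/ is a high vowel immediately before /r/, so it lowers to [o]. /u/ is a high vowel immediately before /r/, so it lowers to [o]. → [zewalelkorxuorr].
/xlirjurwiro/: /i/ is a high vowel immediately before /r/, so it lowers to [e]. /u/ is a high vowel immediately before /r/, so it lowers to [o]. /i/ is a high vowel immediately before /r/, so it lowers to [e]. → [xlerjorwero].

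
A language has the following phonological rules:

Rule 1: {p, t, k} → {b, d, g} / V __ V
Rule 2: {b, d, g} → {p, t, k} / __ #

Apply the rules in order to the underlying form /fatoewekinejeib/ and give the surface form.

Rule 1 (intervocalic voicing): /t/ is a voiceless stop between vowels /a/ and /o/, so it voices to [d]. /k/ is a voiceless stop between vowels /e/ and /i/, so it voices to [g]. /fatoewekinejeib/ → fadoeweginejeib.
Rule 2 (final devoicing): /b/ is a voiced stop in word-final position, so it devoices to [p]. /fadoeweginejeib/ → fadoeweginejeip.

fadoeweginejeip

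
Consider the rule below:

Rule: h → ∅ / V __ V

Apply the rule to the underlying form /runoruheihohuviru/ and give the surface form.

/h/ occurs between vowels /u/ and /e/, so it deletes.
/h/ occurs between vowels /i/ and /o/, so it deletes.
/h/ occurs between vowels /o/ and /u/, so it deletes.
Surface form: [runorueiouviru].

runorueiouviru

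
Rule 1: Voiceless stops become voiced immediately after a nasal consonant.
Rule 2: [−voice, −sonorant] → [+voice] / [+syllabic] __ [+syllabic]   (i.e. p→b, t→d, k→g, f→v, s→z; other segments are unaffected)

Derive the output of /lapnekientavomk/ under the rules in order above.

lapnegiendavomg

Rule 1 (post-nasal voicing): /t/ is a voiceless stop immediately after the nasal /n/, so it voices to [d]. /k/ is a voiceless stop immediately after the nasal /m/, so it voices to [g]. /lapnekientavomk/ → lapnekiendavomg.
Rule 2 (intervocalic voicing): /k/ is a voiceless obstruent between vowels /e/ and /i/, so it voices to [g]. /lapnekiendavomg/ → lapnegiendavomg.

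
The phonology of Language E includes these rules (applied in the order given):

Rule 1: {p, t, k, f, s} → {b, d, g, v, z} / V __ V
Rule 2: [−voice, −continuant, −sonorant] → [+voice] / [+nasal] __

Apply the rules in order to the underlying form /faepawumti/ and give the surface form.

faebawumdi

Rule 1 (intervocalic voicing): /p/ is a voiceless obstruent between vowels /e/ and /a/, so it voices to [b]. /faepawumti/ → faebawumti.
Rule 2 (post-nasal voicing): /t/ is a voiceless stop immediately after the nasal /m/, so it voices to [d]. /faebawumti/ → faebawumdi.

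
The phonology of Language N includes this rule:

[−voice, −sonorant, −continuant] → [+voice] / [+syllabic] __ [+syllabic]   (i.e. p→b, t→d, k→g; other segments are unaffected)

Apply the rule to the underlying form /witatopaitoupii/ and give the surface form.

widadobaidoubii

/t/ is a voiceless stop between vowels /i/ and /a/, so it voices to [d].
/t/ is a voiceless stop between vowels /a/ and /o/, so it voices to [d].
/p/ is a voiceless stop between vowels /o/ and /a/, so it voices to [b].
/t/ is a voiceless stop between vowels /i/ and /o/, so it voices to [d].
/p/ is a voiceless stop between vowels /u/ and /i/, so it voices to [b].
Surface form: [widadobaidoubii].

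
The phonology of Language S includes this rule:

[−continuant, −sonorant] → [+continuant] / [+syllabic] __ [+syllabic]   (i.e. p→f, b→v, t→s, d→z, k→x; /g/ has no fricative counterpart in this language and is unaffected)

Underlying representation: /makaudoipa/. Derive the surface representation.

/k/ is a stop between vowels /a/ and /a/, so it spirantizes to the fricative [x].
/d/ is a stop between vowels /u/ and /o/, so it spirantizes to the fricative [z].
/p/ is a stop between vowels /i/ and /a/, so it spirantizes to the fricative [f].
Surface form: [maxauzoifa].

maxauzoifa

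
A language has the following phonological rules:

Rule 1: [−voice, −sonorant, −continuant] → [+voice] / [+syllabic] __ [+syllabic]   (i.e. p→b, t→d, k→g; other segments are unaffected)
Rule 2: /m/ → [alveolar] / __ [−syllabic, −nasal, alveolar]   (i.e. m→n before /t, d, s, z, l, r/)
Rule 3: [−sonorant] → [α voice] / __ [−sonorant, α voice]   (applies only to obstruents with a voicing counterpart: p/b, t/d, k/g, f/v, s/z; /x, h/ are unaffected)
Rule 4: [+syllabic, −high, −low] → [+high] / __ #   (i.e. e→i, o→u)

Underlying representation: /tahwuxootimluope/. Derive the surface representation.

Rule 1 (intervocalic voicing): /t/ is a voiceless stop between vowels /o/ and /i/, so it voices to [d]. /p/ is a voiceless stop between vowels /o/ and /e/, so it voices to [b]. /tahwuxootimluope/ → tahwuxoodimluobe.
Rule 2 (nasal place assimilation): /m/ precedes the alveolar consonant /l/, so it assimilates in place to [n]. /tahwuxoodimluobe/ → tahwuxoodinluobe.
Rule 3 (regressive voicing assimilation): no segment meets the environment; /tahwuxoodinluobe/ is unchanged.
Rule 4 (final vowel raising): /e/ is a mid vowel in word-final position, so it raises to [i]. /tahwuxoodinluobe/ → tahwuxoodinluobi.

tahwuxoodinluobi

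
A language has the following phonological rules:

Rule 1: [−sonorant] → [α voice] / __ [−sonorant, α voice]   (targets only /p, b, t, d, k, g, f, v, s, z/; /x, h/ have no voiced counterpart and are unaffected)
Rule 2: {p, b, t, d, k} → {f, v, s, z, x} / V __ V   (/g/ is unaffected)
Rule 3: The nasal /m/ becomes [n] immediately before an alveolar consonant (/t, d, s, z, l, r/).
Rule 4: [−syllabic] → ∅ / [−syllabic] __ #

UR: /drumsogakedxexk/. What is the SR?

drunsogaxetxex

Rule 1 (regressive voicing assimilation): /d/ precedes the voiceless obstruent /x/, so it devoices to [t] by assimilation. /drumsogakedxexk/ → drumsogaketxexk.
Rule 2 (intervocalic spirantization): /k/ is a stop between vowels /a/ and /e/, so it spirantizes to the fricative [x]. /drumsogaketxexk/ → drumsogaxetxexk.
Rule 3 (nasal place assimilation): /m/ precedes the alveolar consonant /s/, so it assimilates in place to [n]. /drumsogaxetxexk/ → drunsogaxetxexk.
Rule 4 (final cluster simplification): /k/ is the second consonant of a word-final cluster /xk/, so it deletes. /drunsogaxetxexk/ → drunsogaxetxex.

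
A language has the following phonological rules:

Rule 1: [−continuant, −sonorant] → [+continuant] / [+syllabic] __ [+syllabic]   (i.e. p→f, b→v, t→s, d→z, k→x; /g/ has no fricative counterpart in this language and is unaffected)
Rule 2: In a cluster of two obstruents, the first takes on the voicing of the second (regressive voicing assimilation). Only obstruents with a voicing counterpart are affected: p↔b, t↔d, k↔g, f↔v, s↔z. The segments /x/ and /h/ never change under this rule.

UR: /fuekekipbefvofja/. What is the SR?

Rule 1 (intervocalic spirantization): /k/ is a stop between vowels /e/ and /e/, so it spirantizes to the fricative [x]. /k/ is a stop between vowels /e/ and /i/, so it spirantizes to the fricative [x]. /fuekekipbefvofja/ → fuexexipbefvofja.
Rule 2 (regressive voicing assimilation): /p/ precedes the voiced obstruent /b/, so it voices to [b] by assimilation. /f/ precedes the voiced obstruent /v/, so it voices to [v] by assimilation. /fuexexipbefvofja/ → fuexexibbevvofja.

fuexexibbevvofja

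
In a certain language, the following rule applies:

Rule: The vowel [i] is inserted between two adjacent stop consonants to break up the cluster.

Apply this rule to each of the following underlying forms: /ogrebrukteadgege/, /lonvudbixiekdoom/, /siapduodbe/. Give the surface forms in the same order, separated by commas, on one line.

ogrebrukiteadigege, lonvudibixiekidoom, siapiduodibe

/ogrebrukteadgege/: /k/ and /t/ form a stop–stop cluster, so [i] is inserted between them. /d/ and /g/ form a stop–stop cluster, so [i] is inserted between them. → [ogrebrukiteadigege].
/lonvudbixiekdoom/: /d/ and /b/ form a stop–stop cluster, so [i] is inserted between them. /k/ and /d/ form a stop–stop cluster, so [i] is inserted between them. → [lonvudibixiekidoom].
/siapduodbe/: /p/ and /d/ form a stop–stop cluster, so [i] is inserted between them. /d/ and /b/ form a stop–stop cluster, so [i] is inserted between them. → [siapiduodibe].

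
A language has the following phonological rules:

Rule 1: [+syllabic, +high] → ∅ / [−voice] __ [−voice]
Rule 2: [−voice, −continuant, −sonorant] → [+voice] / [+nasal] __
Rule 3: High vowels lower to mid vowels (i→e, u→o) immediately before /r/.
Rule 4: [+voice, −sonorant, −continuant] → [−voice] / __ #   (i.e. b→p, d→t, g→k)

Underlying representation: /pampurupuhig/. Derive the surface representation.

Rule 1 (high vowel syncope): /u/ is a high vowel flanked by voiceless consonants /p/ and /h/, so it deletes. /pampurupuhig/ → pampuruphig.
Rule 2 (post-nasal voicing): /p/ is a voiceless stop immediately after the nasal /m/, so it voices to [b]. /pampuruphig/ → pamburuphig.
Rule 3 (pre-rhotic lowering): /u/ is a high vowel immediately before /r/, so it lowers to [o]. /pamburuphig/ → pamboruphig.
Rule 4 (final devoicing): /g/ is a voiced stop in word-final position, so it devoices to [k]. /pamboruphig/ → pamboruphik.

pamboruphik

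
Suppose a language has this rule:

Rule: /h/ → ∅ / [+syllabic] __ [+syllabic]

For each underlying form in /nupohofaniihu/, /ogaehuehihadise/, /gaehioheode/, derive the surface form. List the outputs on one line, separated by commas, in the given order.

nupoofaniiu, ogaeueiadise, gaeioeode

/nupohofaniihu/: /h/ occurs between vowels /o/ and /o/, so it deletes. /h/ occurs between vowels /i/ and /u/, so it deletes. → [nupoofaniiu].
/ogaehuehihadise/: /h/ occurs between vowels /e/ and /u/, so it deletes. /h/ occurs between vowels /e/ and /i/, so it deletes. /h/ occurs between vowels /i/ and /a/, so it deletes. → [ogaeueiadise].
/gaehioheode/: /h/ occurs between vowels /e/ and /i/, so it deletes. /h/ occurs between vowels /o/ and /e/, so it deletes. → [gaeioeode].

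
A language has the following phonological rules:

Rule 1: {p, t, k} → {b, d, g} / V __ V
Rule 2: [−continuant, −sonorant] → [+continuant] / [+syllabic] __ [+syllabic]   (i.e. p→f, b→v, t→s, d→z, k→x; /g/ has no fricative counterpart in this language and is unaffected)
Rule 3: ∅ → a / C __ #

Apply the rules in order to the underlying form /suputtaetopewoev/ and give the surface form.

Rule 1 (intervocalic voicing): /p/ is a voiceless stop between vowels /u/ and /u/, so it voices to [b]. /t/ is a voiceless stop between vowels /e/ and /o/, so it voices to [d]. /p/ is a voiceless stop between vowels /o/ and /e/, so it voices to [b]. /suputtaetopewoev/ → subuttaedobewoev.
Rule 2 (intervocalic spirantization): /b/ is a stop between vowels /u/ and /u/, so it spirantizes to the fricative [v]. /d/ is a stop between vowels /e/ and /o/, so it spirantizes to the fricative [z]. /b/ is a stop between vowels /o/ and /e/, so it spirantizes to the fricative [v]. /subuttaedobewoev/ → suvuttaezovewoev.
Rule 3 (final a-epenthesis): the form ends in the consonant /v/, so [a] is inserted word-finally. /suvuttaezovewoev/ → suvuttaezovewoeva.

suvuttaezovewoeva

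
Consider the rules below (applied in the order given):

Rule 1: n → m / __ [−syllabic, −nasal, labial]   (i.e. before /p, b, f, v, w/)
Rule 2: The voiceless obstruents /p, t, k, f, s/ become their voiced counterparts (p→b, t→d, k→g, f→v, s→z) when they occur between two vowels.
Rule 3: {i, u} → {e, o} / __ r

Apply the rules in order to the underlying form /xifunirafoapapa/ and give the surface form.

Rule 1 (nasal place assimilation): no segment meets the environment; /xifunirafoapapa/ is unchanged.
Rule 2 (intervocalic voicing): /f/ is a voiceless obstruent between vowels /i/ and /u/, so it voices to [v]. /f/ is a voiceless obstruent between vowels /a/ and /o/, so it voices to [v]. /p/ is a voiceless obstruent between vowels /a/ and /a/, so it voices to [b]. /p/ is a voiceless obstruent between vowels /a/ and /a/, so it voices to [b]. /xifunirafoapapa/ → xivuniravoababa.
Rule 3 (pre-rhotic lowering): /i/ is a high vowel immediately before /r/, so it lowers to [e]. /xivuniravoababa/ → xivuneravoababa.

xivuneravoababa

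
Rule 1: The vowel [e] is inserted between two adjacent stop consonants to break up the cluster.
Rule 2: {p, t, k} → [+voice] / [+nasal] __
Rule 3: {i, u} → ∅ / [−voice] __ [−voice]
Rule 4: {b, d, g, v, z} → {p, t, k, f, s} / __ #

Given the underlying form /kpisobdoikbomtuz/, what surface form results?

kepsobedoikebomdus

Rule 1 (stop-cluster e-epenthesis): /k/ and /p/ form a stop–stop cluster, so [e] is inserted between them. /b/ and /d/ form a stop–stop cluster, so [e] is inserted between them. /k/ and /b/ form a stop–stop cluster, so [e] is inserted between them. /kpisobdoikbomtuz/ → kepisobedoikebomtuz.
Rule 2 (post-nasal voicing): /t/ is a voiceless stop immediately after the nasal /m/, so it voices to [d]. /kepisobedoikebomtuz/ → kepisobedoikebomduz.
Rule 3 (high vowel syncope): /i/ is a high vowel flanked by voiceless consonants /p/ and /s/, so it deletes. /kepisobedoikebomduz/ → kepsobedoikebomduz.
Rule 4 (final devoicing): /z/ is a voiced obstruent in word-final position, so it devoices to [s]. /kepsobedoikebomduz/ → kepsobedoikebomdus.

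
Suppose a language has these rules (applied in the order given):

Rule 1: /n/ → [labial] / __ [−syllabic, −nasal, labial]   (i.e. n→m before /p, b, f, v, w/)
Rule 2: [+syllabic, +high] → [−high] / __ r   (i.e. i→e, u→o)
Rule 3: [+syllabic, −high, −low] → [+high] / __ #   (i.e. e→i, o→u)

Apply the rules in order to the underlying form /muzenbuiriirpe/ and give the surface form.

Rule 1 (nasal place assimilation): /n/ precedes the labial consonant /b/, so it assimilates in place to [m]. /muzenbuiriirpe/ → muzembuiriirpe.
Rule 2 (pre-rhotic lowering): /i/ is a high vowel immediately before /r/, so it lowers to [e]. /i/ is a high vowel immediately before /r/, so it lowers to [e]. /muzembuiriirpe/ → muzembuerierpe.
Rule 3 (final vowel raising): /e/ is a mid vowel in word-final position, so it raises to [i]. /muzembuerierpe/ → muzembuerierpi.

muzembuerierpi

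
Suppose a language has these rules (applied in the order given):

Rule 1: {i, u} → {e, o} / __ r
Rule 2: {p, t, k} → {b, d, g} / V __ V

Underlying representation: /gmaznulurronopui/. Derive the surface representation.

Rule 1 (pre-rhotic lowering): /u/ is a high vowel immediately before /r/, so it lowers to [o]. /gmaznulurronopui/ → gmaznulorronopui.
Rule 2 (intervocalic voicing): /p/ is a voiceless stop between vowels /o/ and /u/, so it voices to [b]. /gmaznulorronopui/ → gmaznulorronobui.

gmaznulorronobui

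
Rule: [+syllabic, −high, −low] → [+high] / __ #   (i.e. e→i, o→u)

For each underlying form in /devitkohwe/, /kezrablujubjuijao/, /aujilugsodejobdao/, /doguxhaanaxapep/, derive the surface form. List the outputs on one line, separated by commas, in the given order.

devitkohwi, kezrablujubjuijau, aujilugsodejobdau, doguxhaanaxapep

/devitkohwe/: /e/ is a mid vowel in word-final position, so it raises to [i]. → [devitkohwi].
/kezrablujubjuijao/: /o/ is a mid vowel in word-final position, so it raises to [u]. → [kezrablujubjuijau].
/aujilugsodejobdao/: /o/ is a mid vowel in word-final position, so it raises to [u]. → [aujilugsodejobdau].
/doguxhaanaxapep/: the rule's environment is not met; surfaces unchanged as [doguxhaanaxapep].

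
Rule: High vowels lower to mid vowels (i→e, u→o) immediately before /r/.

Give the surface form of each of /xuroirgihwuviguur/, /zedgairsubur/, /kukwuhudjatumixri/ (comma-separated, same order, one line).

/xuroirgihwuviguur/: /u/ is a high vowel immediately before /r/, so it lowers to [o]. /i/ is a high vowel immediately before /r/, so it lowers to [e]. /u/ is a high vowel immediately before /r/, so it lowers to [o]. → [xoroergihwuviguor].
/zedgairsubur/: /i/ is a high vowel immediately before /r/, so it lowers to [e]. /u/ is a high vowel immediately before /r/, so it lowers to [o]. → [zedgaersubor].
/kukwuhudjatumixri/: the rule's environment is not met; surfaces unchanged as [kukwuhudjatumixri].

xoroergihwuviguor, zedgaersubor, kukwuhudjatumixri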